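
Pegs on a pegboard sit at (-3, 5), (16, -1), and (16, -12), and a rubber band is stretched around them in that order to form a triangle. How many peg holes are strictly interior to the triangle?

By the shoelace formula, twice the signed area is |((-3)·(-1) − 16·5) + (16·(-12) − 16·(-1)) + (16·5 − (-3)·(-12))| = 209, so the area is 209/2.
Along each edge there are gcd(|Δx|,|Δy|)+1 lattice points, so counting each shared vertex once the boundary has gcd(19,6) + gcd(0,11) + gcd(19,17) = 1+11+1 = 13.
By Pick's theorem A = I + B/2 − 1, so I = 209/2 − 13/2 + 1 = 99.

99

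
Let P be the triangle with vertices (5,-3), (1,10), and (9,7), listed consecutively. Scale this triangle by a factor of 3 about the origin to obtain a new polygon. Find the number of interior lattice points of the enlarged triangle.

409

Using the shoelace formula, 2A = |(5·10 − 1·(-3)) + (1·7 − 9·10) + (9·(-3) − 5·7)| = 92, so the area is 46.
Along each edge there are gcd(|Δx|,|Δy|)+1 lattice points, so counting each shared vertex once the boundary has gcd(4,13) + gcd(8,3) + gcd(4,10) = 1+1+2 = 4.
Scaling by 3 multiplies the area by 3² = 9 (so the new area is 414) and multiplies the boundary lattice-point count by 3, giving 12.
By Pick's theorem, the interior count of the dilated polygon is 414 − 12/2 + 1 = 409.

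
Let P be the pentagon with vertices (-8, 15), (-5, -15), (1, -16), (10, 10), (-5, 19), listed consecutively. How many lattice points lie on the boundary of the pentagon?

9

The number of boundary lattice points is Σ gcd(|Δx|,|Δy|) = gcd(3,30) + gcd(6,1) + gcd(9,26) + gcd(15,9) + gcd(3,4) = 3+1+1+3+1 = 9.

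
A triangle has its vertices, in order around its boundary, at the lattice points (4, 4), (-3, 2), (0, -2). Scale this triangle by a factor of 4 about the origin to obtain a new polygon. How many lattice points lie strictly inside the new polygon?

265

By the shoelace formula, twice the signed area is |[4·2 − (-3)·4] + [(-3)·(-2) − 0·2] + [0·4 − 4·(-2)]| = 34, so the area is 17.
The number of boundary lattice points is Σ gcd(|Δx|,|Δy|) = gcd(7,2) + gcd(3,4) + gcd(4,6) = 1+1+2 = 4.
Scaling by 4 multiplies the area by 4² = 16 (so the new area is 272) and multiplies the boundary lattice-point count by 4, giving 16.
By Pick's theorem, the interior count of the dilated polygon is 272 − 16/2 + 1 = 265.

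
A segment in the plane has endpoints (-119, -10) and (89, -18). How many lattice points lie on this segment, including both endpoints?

9

The number of lattice points on a segment between lattice points is gcd(|Δx|,|Δy|) + 1 = gcd(208,8) + 1 = 8 + 1 = 9.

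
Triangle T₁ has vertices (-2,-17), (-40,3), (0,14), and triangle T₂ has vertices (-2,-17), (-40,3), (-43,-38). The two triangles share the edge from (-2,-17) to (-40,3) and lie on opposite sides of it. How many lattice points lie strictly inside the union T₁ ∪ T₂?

The union is the simple quadrilateral with vertices (-2,-17), (0,14), (-40,3), (-43,-38) in order.
Using the shoelace formula, 2A = |((-2)·14 − 0·(-17)) + (0·3 − (-40)·14) + ((-40)·(-38) − (-43)·3) + ((-43)·(-17) − (-2)·(-38))| = 2836, so the area is 1418.
Along each edge there are gcd(|Δx|,|Δy|)+1 lattice points, so counting each shared vertex once the boundary has gcd(2,31) + gcd(40,11) + gcd(3,41) + gcd(41,21) = 1+1+1+1 = 4.
By Pick's theorem I = A − B/2 + 1 = 1418 − 4/2 + 1 = 1417.

1417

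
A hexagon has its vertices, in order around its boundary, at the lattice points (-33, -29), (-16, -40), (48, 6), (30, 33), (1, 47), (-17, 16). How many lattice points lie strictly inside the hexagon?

Using the shoelace formula, 2A = |[(-33)·(-40) − (-16)·(-29)] + [(-16)·6 − 48·(-40)] + [48·33 − 30·6] + [30·47 − 1·33] + [1·16 − (-17)·47] + [(-17)·(-29) − (-33)·16]| = 7297, so the area is 7297/2.
Summing gcd(|Δx|,|Δy|) over the edges gives the boundary count: gcd(17,11) + gcd(64,46) + gcd(18,27) + gcd(29,14) + gcd(18,31) + gcd(16,45) = 1+2+9+1+1+1 = 15.
Pick's theorem gives I = A − B/2 + 1 = 7297/2 − 15/2 + 1 = 3642.

3642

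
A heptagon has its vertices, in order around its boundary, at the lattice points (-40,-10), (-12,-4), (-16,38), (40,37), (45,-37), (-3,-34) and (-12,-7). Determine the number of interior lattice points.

3954

Using the shoelace formula, 2A = |((-40)·(-4) − (-12)·(-10)) + ((-12)·38 − (-16)·(-4)) + ((-16)·37 − 40·38) + (40·(-37) − 45·37) + (45·(-34) − (-3)·(-37)) + ((-3)·(-7) − (-12)·(-34)) + ((-12)·(-10) − (-40)·(-7))| = 7925, so the area is 3962.5.
The number of boundary lattice points is Σ gcd(|Δx|,|Δy|) = gcd(28,6) + gcd(4,42) + gcd(56,1) + gcd(5,74) + gcd(48,3) + gcd(9,27) + gcd(28,3) = 2+2+1+1+3+9+1 = 19.
By Pick's theorem A = I + B/2 − 1, so I = 3962.5 − 19/2 + 1 = 3954.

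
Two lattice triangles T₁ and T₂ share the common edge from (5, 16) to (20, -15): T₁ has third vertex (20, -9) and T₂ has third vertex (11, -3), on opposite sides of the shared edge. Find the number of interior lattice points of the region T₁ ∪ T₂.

The union is the simple quadrilateral with vertices (5, 16), (20, -9), (20, -15), (11, -3) in order.
The shoelace formula gives twice the area as |(5·(-9) − 20·16) + (20·(-15) − 20·(-9)) + (20·(-3) − 11·(-15)) + (11·16 − 5·(-3))| = 189, so the area is 94.5.
The number of boundary lattice points is Σ gcd(|Δx|,|Δy|) = gcd(15,25) + gcd(0,6) + gcd(9,12) + gcd(6,19) = 5+6+3+1 = 15.
By Pick's theorem I = A − B/2 + 1 = 94.5 − 15/2 + 1 = 88.

88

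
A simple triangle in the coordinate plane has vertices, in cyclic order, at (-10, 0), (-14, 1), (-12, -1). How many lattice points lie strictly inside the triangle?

2

By the shoelace formula, twice the signed area is |((-10)·1 − (-14)·0) + ((-14)·(-1) − (-12)·1) + ((-12)·0 − (-10)·(-1))| = 6, so the area is 3.
Along each edge there are gcd(|Δx|,|Δy|)+1 lattice points, so counting each shared vertex once the boundary has gcd(4,1) + gcd(2,2) + gcd(2,1) = 1+2+1 = 4.
Pick's theorem gives I = A − B/2 + 1 = 3 − 4/2 + 1 = 2.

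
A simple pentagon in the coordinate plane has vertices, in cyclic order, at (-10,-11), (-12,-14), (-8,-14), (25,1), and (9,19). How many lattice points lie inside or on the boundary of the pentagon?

By the shoelace formula, twice the signed area is |[(-10)·(-14) − (-12)·(-11)] + [(-12)·(-14) − (-8)·(-14)] + [(-8)·1 − 25·(-14)] + [25·19 − 9·1] + [9·(-11) − (-10)·19]| = 963, so the area is 481.5.
Along each edge there are gcd(|Δx|,|Δy|)+1 lattice points, so counting each shared vertex once the boundary has gcd(2,3) + gcd(4,0) + gcd(33,15) + gcd(16,18) + gcd(19,30) = 1+4+3+2+1 = 11.
Pick's theorem gives I = A − B/2 + 1 = 481.5 − 11/2 + 1 = 477, so the closed region contains I + B = 477 + 11 = 488 lattice points.

488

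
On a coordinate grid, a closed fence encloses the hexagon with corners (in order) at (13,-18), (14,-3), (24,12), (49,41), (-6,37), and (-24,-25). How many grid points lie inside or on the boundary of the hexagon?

Using the shoelace formula, 2A = |[13·(-3) − 14·(-18)] + [14·12 − 24·(-3)] + [24·41 − 49·12] + [49·37 − (-6)·41] + [(-6)·(-25) − (-24)·37] + [(-24)·(-18) − 13·(-25)]| = 4703, so the area is 2351.5.
Along each edge there are gcd(|Δx|,|Δy|)+1 lattice points, so counting each shared vertex once the boundary has gcd(1,15) + gcd(10,15) + gcd(25,29) + gcd(55,4) + gcd(18,62) + gcd(37,7) = 1+5+1+1+2+1 = 11.
Pick's theorem gives I = A − B/2 + 1 = 2351.5 − 11/2 + 1 = 2347, so the closed region contains I + B = 2347 + 11 = 2358 lattice points.

2358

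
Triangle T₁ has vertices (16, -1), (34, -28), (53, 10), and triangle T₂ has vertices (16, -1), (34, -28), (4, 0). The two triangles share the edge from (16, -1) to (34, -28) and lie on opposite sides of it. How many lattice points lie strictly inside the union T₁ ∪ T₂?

The union is the simple quadrilateral with vertices (16, -1), (53, 10), (34, -28), (4, 0) in order.
By the shoelace formula, twice the signed area is |(16·10 − 53·(-1)) + (53·(-28) − 34·10) + (34·0 − 4·(-28)) + (4·(-1) − 16·0)| = 1503, so the area is 751.5.
The number of boundary lattice points is Σ gcd(|Δx|,|Δy|) = gcd(37,11) + gcd(19,38) + gcd(30,28) + gcd(12,1) = 1+19+2+1 = 23.
By Pick's theorem I = A − B/2 + 1 = 751.5 − 23/2 + 1 = 741.

741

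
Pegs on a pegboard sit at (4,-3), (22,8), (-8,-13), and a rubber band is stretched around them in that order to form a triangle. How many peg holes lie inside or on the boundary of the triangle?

By the shoelace formula, twice the signed area is |[4·8 − 22·(-3)] + [22·(-13) − (-8)·8] + [(-8)·(-3) − 4·(-13)]| = 48, so the area is 24.
Summing gcd(|Δx|,|Δy|) over the edges gives the boundary count: gcd(18,11) + gcd(30,21) + gcd(12,10) = 1+3+2 = 6.
Pick's theorem gives I = A − B/2 + 1 = 24 − 6/2 + 1 = 22, so the closed region contains I + B = 22 + 6 = 28 lattice points.

28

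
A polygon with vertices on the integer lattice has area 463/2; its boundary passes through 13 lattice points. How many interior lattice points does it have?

226

From Pick's theorem, I = A − B/2 + 1 = 463/2 − 13/2 + 1 = 226.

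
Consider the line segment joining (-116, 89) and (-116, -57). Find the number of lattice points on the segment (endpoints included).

The number of lattice points on a segment between lattice points is gcd(|Δx|,|Δy|) + 1 = gcd(0,146) + 1 = 146 + 1 = 147.

147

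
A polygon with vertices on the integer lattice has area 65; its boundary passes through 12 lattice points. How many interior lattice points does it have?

Pick's theorem A = I + B/2 − 1 rearranges to I = A − B/2 + 1 = 65 − 12/2 + 1 = 60.

60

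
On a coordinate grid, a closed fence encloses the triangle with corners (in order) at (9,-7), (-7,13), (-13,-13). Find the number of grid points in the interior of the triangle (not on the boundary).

By the shoelace formula, twice the signed area is |(9·13 − (-7)·(-7)) + ((-7)·(-13) − (-13)·13) + ((-13)·(-7) − 9·(-13))| = 536, so the area is 268.
The number of boundary lattice points is Σ gcd(|Δx|,|Δy|) = gcd(16,20) + gcd(6,26) + gcd(22,6) = 4+2+2 = 8.
Pick's theorem gives I = A − B/2 + 1 = 268 − 8/2 + 1 = 265.

265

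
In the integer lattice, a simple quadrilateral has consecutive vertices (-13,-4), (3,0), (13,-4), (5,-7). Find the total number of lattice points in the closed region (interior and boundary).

97

The shoelace formula gives twice the area as |((-13)·0 − 3·(-4)) + (3·(-4) − 13·0) + (13·(-7) − 5·(-4)) + (5·(-4) − (-13)·(-7))| = 182, so the area is 91.
The number of boundary lattice points is Σ gcd(|Δx|,|Δy|) = gcd(16,4) + gcd(10,4) + gcd(8,3) + gcd(18,3) = 4+2+1+3 = 10.
Pick's theorem gives I = A − B/2 + 1 = 91 − 10/2 + 1 = 87, so the closed region contains I + B = 87 + 10 = 97 lattice points.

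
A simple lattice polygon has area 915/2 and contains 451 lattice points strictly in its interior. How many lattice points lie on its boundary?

15

Pick's theorem gives A = I + B/2 − 1, so B = 2(A − I + 1) = 2(915/2 − 451 + 1) = 15.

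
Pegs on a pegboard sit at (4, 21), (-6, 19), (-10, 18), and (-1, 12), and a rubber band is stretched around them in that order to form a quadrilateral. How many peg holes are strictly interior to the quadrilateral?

54

Using the shoelace formula, 2A = |[4·19 − (-6)·21] + [(-6)·18 − (-10)·19] + [(-10)·12 − (-1)·18] + [(-1)·21 − 4·12]| = 113, so the area is 113/2.
Along each edge there are gcd(|Δx|,|Δy|)+1 lattice points, so counting each shared vertex once the boundary has gcd(10,2) + gcd(4,1) + gcd(9,6) + gcd(5,9) = 2+1+3+1 = 7.
By Pick's theorem A = I + B/2 − 1, so I = 113/2 − 7/2 + 1 = 54.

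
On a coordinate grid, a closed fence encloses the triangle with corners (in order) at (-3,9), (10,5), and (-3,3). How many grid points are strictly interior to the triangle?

36

Using the shoelace formula, 2A = |((-3)·5 − 10·9) + (10·3 − (-3)·5) + ((-3)·9 − (-3)·3)| = 78, so the area is 39.
Summing gcd(|Δx|,|Δy|) over the edges gives the boundary count: gcd(13,4) + gcd(13,2) + gcd(0,6) = 1+1+6 = 8.
Pick's theorem gives I = A − B/2 + 1 = 39 − 8/2 + 1 = 36.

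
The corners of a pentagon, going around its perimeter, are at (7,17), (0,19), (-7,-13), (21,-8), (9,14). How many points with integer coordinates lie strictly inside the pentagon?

The shoelace formula gives twice the area as |(7·19 − 0·17) + (0·(-13) − (-7)·19) + ((-7)·(-8) − 21·(-13)) + (21·14 − 9·(-8)) + (9·17 − 7·14)| = 1016, so the area is 508.
Along each edge there are gcd(|Δx|,|Δy|)+1 lattice points, so counting each shared vertex once the boundary has gcd(7,2) + gcd(7,32) + gcd(28,5) + gcd(12,22) + gcd(2,3) = 1+1+1+2+1 = 6.
Pick's theorem gives I = A − B/2 + 1 = 508 − 6/2 + 1 = 506.

506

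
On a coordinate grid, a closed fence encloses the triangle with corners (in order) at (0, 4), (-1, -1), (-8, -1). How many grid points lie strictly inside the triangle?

14

Using the shoelace formula, 2A = |[0·(-1) − (-1)·4] + [(-1)·(-1) − (-8)·(-1)] + [(-8)·4 − 0·(-1)]| = 35, so the area is 35/2.
The number of boundary lattice points is Σ gcd(|Δx|,|Δy|) = gcd(1,5) + gcd(7,0) + gcd(8,5) = 1+7+1 = 9.
By Pick's theorem A = I + B/2 − 1, so I = 35/2 − 9/2 + 1 = 14.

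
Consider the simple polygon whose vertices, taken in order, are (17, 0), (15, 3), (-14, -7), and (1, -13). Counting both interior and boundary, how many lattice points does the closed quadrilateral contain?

Using the shoelace formula, 2A = |(17·3 − 15·0) + (15·(-7) − (-14)·3) + ((-14)·(-13) − 1·(-7)) + (1·0 − 17·(-13))| = 398, so the area is 199.
The number of boundary lattice points is Σ gcd(|Δx|,|Δy|) = gcd(2,3) + gcd(29,10) + gcd(15,6) + gcd(16,13) = 1+1+3+1 = 6.
Pick's theorem gives I = A − B/2 + 1 = 199 − 6/2 + 1 = 197, so the closed region contains I + B = 197 + 6 = 203 lattice points.

203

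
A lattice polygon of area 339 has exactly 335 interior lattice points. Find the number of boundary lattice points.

Pick's theorem gives A = I + B/2 − 1, so B = 2(A − I + 1) = 2(339 − 335 + 1) = 10.

10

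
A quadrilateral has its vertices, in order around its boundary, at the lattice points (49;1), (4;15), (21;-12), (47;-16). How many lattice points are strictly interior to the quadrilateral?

By the shoelace formula, twice the signed area is |[49·15 − 4·1] + [4·(-12) − 21·15] + [21·(-16) − 47·(-12)] + [47·1 − 49·(-16)]| = 1427, so the area is 1427/2.
The number of boundary lattice points is Σ gcd(|Δx|,|Δy|) = gcd(45,14) + gcd(17,27) + gcd(26,4) + gcd(2,17) = 1+1+2+1 = 5.
By Pick's theorem A = I + B/2 − 1, so I = 1427/2 − 5/2 + 1 = 712.

712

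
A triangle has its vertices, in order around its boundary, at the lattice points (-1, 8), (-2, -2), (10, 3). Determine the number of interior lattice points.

57

Using the shoelace formula, 2A = |[(-1)·(-2) − (-2)·8] + [(-2)·3 − 10·(-2)] + [10·8 − (-1)·3]| = 115, so the area is 115/2.
Summing gcd(|Δx|,|Δy|) over the edges gives the boundary count: gcd(1,10) + gcd(12,5) + gcd(11,5) = 1+1+1 = 3.
Pick's theorem gives I = A − B/2 + 1 = 115/2 − 3/2 + 1 = 57.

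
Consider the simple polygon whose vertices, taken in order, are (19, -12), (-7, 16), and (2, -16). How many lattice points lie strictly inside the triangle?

289

The shoelace formula gives twice the area as |(19·16 − (-7)·(-12)) + ((-7)·(-16) − 2·16) + (2·(-12) − 19·(-16))| = 580, so the area is 290.
Along each edge there are gcd(|Δx|,|Δy|)+1 lattice points, so counting each shared vertex once the boundary has gcd(26,28) + gcd(9,32) + gcd(17,4) = 2+1+1 = 4.
Pick's theorem gives I = A − B/2 + 1 = 290 − 4/2 + 1 = 289.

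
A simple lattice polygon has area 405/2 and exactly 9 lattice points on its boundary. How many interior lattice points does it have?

Pick's theorem A = I + B/2 − 1 rearranges to I = A − B/2 + 1 = 405/2 − 9/2 + 1 = 199.

199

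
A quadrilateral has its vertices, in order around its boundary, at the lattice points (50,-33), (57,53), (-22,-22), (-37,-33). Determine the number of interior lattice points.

Using the shoelace formula, 2A = |[50·53 − 57·(-33)] + [57·(-22) − (-22)·53] + [(-22)·(-33) − (-37)·(-22)] + [(-37)·(-33) − 50·(-33)]| = 7226, so the area is 3613.
Summing gcd(|Δx|,|Δy|) over the edges gives the boundary count: gcd(7,86) + gcd(79,75) + gcd(15,11) + gcd(87,0) = 1+1+1+87 = 90.
By Pick's theorem A = I + B/2 − 1, so I = 3613 − 90/2 + 1 = 3569.

3569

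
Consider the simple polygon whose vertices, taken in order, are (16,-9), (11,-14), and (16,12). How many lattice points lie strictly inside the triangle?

40

Using the shoelace formula, 2A = |(16·(-14) − 11·(-9)) + (11·12 − 16·(-14)) + (16·(-9) − 16·12)| = 105, so the area is 52.5.
The number of boundary lattice points is Σ gcd(|Δx|,|Δy|) = gcd(5,5) + gcd(5,26) + gcd(0,21) = 5+1+21 = 27.
By Pick's theorem A = I + B/2 − 1, so I = 52.5 − 27/2 + 1 = 40.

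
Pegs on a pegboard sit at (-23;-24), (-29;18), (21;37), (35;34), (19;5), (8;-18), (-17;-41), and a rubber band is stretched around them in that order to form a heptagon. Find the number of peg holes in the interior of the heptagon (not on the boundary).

The shoelace formula gives twice the area as |((-23)·18 − (-29)·(-24)) + ((-29)·37 − 21·18) + (21·34 − 35·37) + (35·5 − 19·34) + (19·(-18) − 8·5) + (8·(-41) − (-17)·(-18)) + ((-17)·(-24) − (-23)·(-41))| = 5164, so the area is 2582.
The number of boundary lattice points is Σ gcd(|Δx|,|Δy|) = gcd(6,42) + gcd(50,19) + gcd(14,3) + gcd(16,29) + gcd(11,23) + gcd(25,23) + gcd(6,17) = 6+1+1+1+1+1+1 = 12.
By Pick's theorem A = I + B/2 − 1, so I = 2582 − 12/2 + 1 = 2577.

2577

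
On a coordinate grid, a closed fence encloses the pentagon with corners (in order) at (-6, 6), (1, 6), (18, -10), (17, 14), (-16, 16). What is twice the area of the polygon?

758

The shoelace formula gives twice the area as |[(-6)·6 − 1·6] + [1·(-10) − 18·6] + [18·14 − 17·(-10)] + [17·16 − (-16)·14] + [(-16)·6 − (-6)·16]| = 758, so the area is 379.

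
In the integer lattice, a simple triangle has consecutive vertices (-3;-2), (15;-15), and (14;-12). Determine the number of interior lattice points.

Using the shoelace formula, 2A = |((-3)·(-15) − 15·(-2)) + (15·(-12) − 14·(-15)) + (14·(-2) − (-3)·(-12))| = 41, so the area is 20.5.
The number of boundary lattice points is Σ gcd(|Δx|,|Δy|) = gcd(18,13) + gcd(1,3) + gcd(17,10) = 1+1+1 = 3.
By Pick's theorem A = I + B/2 − 1, so I = 20.5 − 3/2 + 1 = 20.

20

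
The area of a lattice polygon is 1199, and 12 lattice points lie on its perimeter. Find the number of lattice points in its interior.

1194

Pick's theorem A = I + B/2 − 1 rearranges to I = A − B/2 + 1 = 1199 − 12/2 + 1 = 1194.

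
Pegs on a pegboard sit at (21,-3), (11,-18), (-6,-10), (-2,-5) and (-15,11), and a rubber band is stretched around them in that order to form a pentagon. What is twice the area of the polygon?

By the shoelace formula, twice the signed area is |[21·(-18) − 11·(-3)] + [11·(-10) − (-6)·(-18)] + [(-6)·(-5) − (-2)·(-10)] + [(-2)·11 − (-15)·(-5)] + [(-15)·(-3) − 21·11]| = 836, so the area is 418.

836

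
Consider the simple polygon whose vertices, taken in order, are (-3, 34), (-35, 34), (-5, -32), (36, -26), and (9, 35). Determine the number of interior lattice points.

The shoelace formula gives twice the area as |((-3)·34 − (-35)·34) + ((-35)·(-32) − (-5)·34) + ((-5)·(-26) − 36·(-32)) + (36·35 − 9·(-26)) + (9·34 − (-3)·35)| = 5565, so the area is 2782.5.
Along each edge there are gcd(|Δx|,|Δy|)+1 lattice points, so counting each shared vertex once the boundary has gcd(32,0) + gcd(30,66) + gcd(41,6) + gcd(27,61) + gcd(12,1) = 32+6+1+1+1 = 41.
Pick's theorem gives I = A − B/2 + 1 = 2782.5 − 41/2 + 1 = 2763.

2763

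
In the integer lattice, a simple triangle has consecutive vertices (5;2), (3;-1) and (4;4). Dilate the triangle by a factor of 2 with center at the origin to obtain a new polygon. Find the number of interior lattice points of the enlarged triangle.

12

By the shoelace formula, twice the signed area is |(5·(-1) − 3·2) + (3·4 − 4·(-1)) + (4·2 − 5·4)| = 7, so the area is 3.5.
Summing gcd(|Δx|,|Δy|) over the edges gives the boundary count: gcd(2,3) + gcd(1,5) + gcd(1,2) = 1+1+1 = 3.
Scaling by 2 multiplies the area by 2² = 4 (so the new area is 14) and multiplies the boundary lattice-point count by 2, giving 6.
By Pick's theorem, the interior count of the dilated polygon is 14 − 6/2 + 1 = 12.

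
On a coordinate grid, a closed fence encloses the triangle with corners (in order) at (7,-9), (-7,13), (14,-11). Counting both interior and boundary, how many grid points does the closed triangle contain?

67

By the shoelace formula, twice the signed area is |[7·13 − (-7)·(-9)] + [(-7)·(-11) − 14·13] + [14·(-9) − 7·(-11)]| = 126, so the area is 63.
Summing gcd(|Δx|,|Δy|) over the edges gives the boundary count: gcd(14,22) + gcd(21,24) + gcd(7,2) = 2+3+1 = 6.
Pick's theorem gives I = A − B/2 + 1 = 63 − 6/2 + 1 = 61, so the closed region contains I + B = 61 + 6 = 67 lattice points.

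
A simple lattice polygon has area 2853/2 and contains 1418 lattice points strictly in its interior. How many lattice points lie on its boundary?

Pick's theorem gives A = I + B/2 − 1, so B = 2(A − I + 1) = 2(2853/2 − 1418 + 1) = 19.

19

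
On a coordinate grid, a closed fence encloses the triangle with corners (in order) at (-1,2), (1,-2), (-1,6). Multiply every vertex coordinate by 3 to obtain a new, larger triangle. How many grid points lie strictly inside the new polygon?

25

The shoelace formula gives twice the area as |[(-1)·(-2) − 1·2] + [1·6 − (-1)·(-2)] + [(-1)·2 − (-1)·6]| = 8, so the area is 4.
Along each edge there are gcd(|Δx|,|Δy|)+1 lattice points, so counting each shared vertex once the boundary has gcd(2,4) + gcd(2,8) + gcd(0,4) = 2+2+4 = 8.
Scaling by 3 multiplies the area by 3² = 9 (so the new area is 36) and multiplies the boundary lattice-point count by 3, giving 24.
By Pick's theorem, the interior count of the dilated polygon is 36 − 24/2 + 1 = 25.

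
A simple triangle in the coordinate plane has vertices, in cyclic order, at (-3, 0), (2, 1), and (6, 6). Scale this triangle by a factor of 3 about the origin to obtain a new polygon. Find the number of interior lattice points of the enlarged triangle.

By the shoelace formula, twice the signed area is |((-3)·1 − 2·0) + (2·6 − 6·1) + (6·0 − (-3)·6)| = 21, so the area is 10.5.
The number of boundary lattice points is Σ gcd(|Δx|,|Δy|) = gcd(5,1) + gcd(4,5) + gcd(9,6) = 1+1+3 = 5.
Scaling by 3 multiplies the area by 3² = 9 (so the new area is 94.5) and multiplies the boundary lattice-point count by 3, giving 15.
By Pick's theorem, the interior count of the dilated polygon is 94.5 − 15/2 + 1 = 88.

88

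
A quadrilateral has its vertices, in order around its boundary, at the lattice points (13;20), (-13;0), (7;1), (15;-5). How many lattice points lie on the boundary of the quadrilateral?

Summing gcd(|Δx|,|Δy|) over the edges gives the boundary count: gcd(26,20) + gcd(20,1) + gcd(8,6) + gcd(2,25) = 2+1+2+1 = 6.

6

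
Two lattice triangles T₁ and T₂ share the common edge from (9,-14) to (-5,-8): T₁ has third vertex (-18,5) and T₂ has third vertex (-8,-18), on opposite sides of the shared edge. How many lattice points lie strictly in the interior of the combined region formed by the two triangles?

The union is the simple quadrilateral with vertices (9,-14), (-18,5), (-5,-8), (-8,-18) in order.
By the shoelace formula, twice the signed area is |[9·5 − (-18)·(-14)] + [(-18)·(-8) − (-5)·5] + [(-5)·(-18) − (-8)·(-8)] + [(-8)·(-14) − 9·(-18)]| = 262, so the area is 131.
Along each edge there are gcd(|Δx|,|Δy|)+1 lattice points, so counting each shared vertex once the boundary has gcd(27,19) + gcd(13,13) + gcd(3,10) + gcd(17,4) = 1+13+1+1 = 16.
By Pick's theorem I = A − B/2 + 1 = 131 − 16/2 + 1 = 124.

124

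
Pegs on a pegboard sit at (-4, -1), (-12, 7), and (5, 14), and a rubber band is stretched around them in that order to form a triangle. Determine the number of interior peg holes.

The shoelace formula gives twice the area as |[(-4)·7 − (-12)·(-1)] + [(-12)·14 − 5·7] + [5·(-1) − (-4)·14]| = 192, so the area is 96.
Along each edge there are gcd(|Δx|,|Δy|)+1 lattice points, so counting each shared vertex once the boundary has gcd(8,8) + gcd(17,7) + gcd(9,15) = 8+1+3 = 12.
Pick's theorem gives I = A − B/2 + 1 = 96 − 12/2 + 1 = 91.

91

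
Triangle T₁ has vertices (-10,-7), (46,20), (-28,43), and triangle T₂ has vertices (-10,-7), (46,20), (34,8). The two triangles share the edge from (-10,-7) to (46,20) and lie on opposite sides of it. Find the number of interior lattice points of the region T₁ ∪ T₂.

The union is the simple quadrilateral with vertices (-10,-7), (-28,43), (46,20), (34,8) in order.
The shoelace formula gives twice the area as |((-10)·43 − (-28)·(-7)) + ((-28)·20 − 46·43) + (46·8 − 34·20) + (34·(-7) − (-10)·8)| = 3634, so the area is 1817.
Along each edge there are gcd(|Δx|,|Δy|)+1 lattice points, so counting each shared vertex once the boundary has gcd(18,50) + gcd(74,23) + gcd(12,12) + gcd(44,15) = 2+1+12+1 = 16.
By Pick's theorem I = A − B/2 + 1 = 1817 − 16/2 + 1 = 1810.

1810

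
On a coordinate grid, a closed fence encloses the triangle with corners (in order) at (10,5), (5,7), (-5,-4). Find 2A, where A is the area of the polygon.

Using the shoelace formula, 2A = |[10·7 − 5·5] + [5·(-4) − (-5)·7] + [(-5)·5 − 10·(-4)]| = 75, so the area is 37.5.

75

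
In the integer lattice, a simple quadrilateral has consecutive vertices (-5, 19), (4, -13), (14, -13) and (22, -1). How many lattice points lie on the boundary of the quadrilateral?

The number of boundary lattice points is Σ gcd(|Δx|,|Δy|) = gcd(9,32) + gcd(10,0) + gcd(8,12) + gcd(27,20) = 1+10+4+1 = 16.

16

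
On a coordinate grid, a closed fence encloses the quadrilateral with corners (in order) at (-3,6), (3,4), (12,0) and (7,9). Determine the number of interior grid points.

48

By the shoelace formula, twice the signed area is |((-3)·4 − 3·6) + (3·0 − 12·4) + (12·9 − 7·0) + (7·6 − (-3)·9)| = 99, so the area is 99/2.
The number of boundary lattice points is Σ gcd(|Δx|,|Δy|) = gcd(6,2) + gcd(9,4) + gcd(5,9) + gcd(10,3) = 2+1+1+1 = 5.
By Pick's theorem A = I + B/2 − 1, so I = 99/2 − 5/2 + 1 = 48.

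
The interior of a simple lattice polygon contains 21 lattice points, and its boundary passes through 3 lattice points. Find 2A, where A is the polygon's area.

Pick's theorem states A = I + B/2 − 1, so A = 21 + 3/2 − 1 = 43/2.
Hence 2A = 43.

43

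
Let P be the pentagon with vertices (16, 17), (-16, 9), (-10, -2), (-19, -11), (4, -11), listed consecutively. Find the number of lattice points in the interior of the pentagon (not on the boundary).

By the shoelace formula, twice the signed area is |[16·9 − (-16)·17] + [(-16)·(-2) − (-10)·9] + [(-10)·(-11) − (-19)·(-2)] + [(-19)·(-11) − 4·(-11)] + [4·17 − 16·(-11)]| = 1107, so the area is 1107/2.
Along each edge there are gcd(|Δx|,|Δy|)+1 lattice points, so counting each shared vertex once the boundary has gcd(32,8) + gcd(6,11) + gcd(9,9) + gcd(23,0) + gcd(12,28) = 8+1+9+23+4 = 45.
By Pick's theorem A = I + B/2 − 1, so I = 1107/2 − 45/2 + 1 = 532.

532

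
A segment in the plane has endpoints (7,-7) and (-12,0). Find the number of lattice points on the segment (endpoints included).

The number of lattice points on a segment between lattice points is gcd(|Δx|,|Δy|) + 1 = gcd(19,7) + 1 = 1 + 1 = 2.

2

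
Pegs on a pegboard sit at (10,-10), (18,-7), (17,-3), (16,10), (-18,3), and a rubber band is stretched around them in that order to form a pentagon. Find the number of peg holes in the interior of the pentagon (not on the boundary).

384

The shoelace formula gives twice the area as |(10·(-7) − 18·(-10)) + (18·(-3) − 17·(-7)) + (17·10 − 16·(-3)) + (16·3 − (-18)·10) + ((-18)·(-10) − 10·3)| = 771, so the area is 385.5.
Summing gcd(|Δx|,|Δy|) over the edges gives the boundary count: gcd(8,3) + gcd(1,4) + gcd(1,13) + gcd(34,7) + gcd(28,13) = 1+1+1+1+1 = 5.
Pick's theorem gives I = A − B/2 + 1 = 385.5 − 5/2 + 1 = 384.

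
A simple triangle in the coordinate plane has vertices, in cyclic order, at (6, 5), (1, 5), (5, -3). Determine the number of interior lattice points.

16

Using the shoelace formula, 2A = |(6·5 − 1·5) + (1·(-3) − 5·5) + (5·5 − 6·(-3))| = 40, so the area is 20.
Along each edge there are gcd(|Δx|,|Δy|)+1 lattice points, so counting each shared vertex once the boundary has gcd(5,0) + gcd(4,8) + gcd(1,8) = 5+4+1 = 10.
By Pick's theorem A = I + B/2 − 1, so I = 20 − 10/2 + 1 = 16.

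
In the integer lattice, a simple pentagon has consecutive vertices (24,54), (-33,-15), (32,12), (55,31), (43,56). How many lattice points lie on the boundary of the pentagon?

Along each edge there are gcd(|Δx|,|Δy|)+1 lattice points, so counting each shared vertex once the boundary has gcd(57,69) + gcd(65,27) + gcd(23,19) + gcd(12,25) + gcd(19,2) = 3+1+1+1+1 = 7.

7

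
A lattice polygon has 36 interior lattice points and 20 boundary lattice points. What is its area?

By Pick's theorem, A = I + B/2 − 1 = 36 + 20/2 − 1 = 45.

45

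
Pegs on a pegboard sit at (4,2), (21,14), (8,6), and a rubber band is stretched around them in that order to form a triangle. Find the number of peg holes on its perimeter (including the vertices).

6

Along each edge there are gcd(|Δx|,|Δy|)+1 lattice points, so counting each shared vertex once the boundary has gcd(17,12) + gcd(13,8) + gcd(4,4) = 1+1+4 = 6.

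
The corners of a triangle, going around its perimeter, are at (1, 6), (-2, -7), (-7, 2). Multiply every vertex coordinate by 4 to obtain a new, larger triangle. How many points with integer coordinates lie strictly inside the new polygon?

725

The shoelace formula gives twice the area as |[1·(-7) − (-2)·6] + [(-2)·2 − (-7)·(-7)] + [(-7)·6 − 1·2]| = 92, so the area is 46.
The number of boundary lattice points is Σ gcd(|Δx|,|Δy|) = gcd(3,13) + gcd(5,9) + gcd(8,4) = 1+1+4 = 6.
Scaling by 4 multiplies the area by 4² = 16 (so the new area is 736) and multiplies the boundary lattice-point count by 4, giving 24.
By Pick's theorem, the interior count of the dilated polygon is 736 − 24/2 + 1 = 725.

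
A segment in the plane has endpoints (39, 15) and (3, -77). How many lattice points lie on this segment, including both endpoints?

The number of lattice points on a segment between lattice points is gcd(|Δx|,|Δy|) + 1 = gcd(36,92) + 1 = 4 + 1 = 5.

5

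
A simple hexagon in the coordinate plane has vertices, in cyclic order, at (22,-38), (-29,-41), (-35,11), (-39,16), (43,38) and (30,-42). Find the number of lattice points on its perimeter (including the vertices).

Along each edge there are gcd(|Δx|,|Δy|)+1 lattice points, so counting each shared vertex once the boundary has gcd(51,3) + gcd(6,52) + gcd(4,5) + gcd(82,22) + gcd(13,80) + gcd(8,4) = 3+2+1+2+1+4 = 13.

13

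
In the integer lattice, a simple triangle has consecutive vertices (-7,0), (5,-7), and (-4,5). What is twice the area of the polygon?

Using the shoelace formula, 2A = |((-7)·(-7) − 5·0) + (5·5 − (-4)·(-7)) + ((-4)·0 − (-7)·5)| = 81, so the area is 81/2.

81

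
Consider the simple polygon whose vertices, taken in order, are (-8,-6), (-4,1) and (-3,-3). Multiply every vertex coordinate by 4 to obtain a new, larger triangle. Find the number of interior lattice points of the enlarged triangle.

179

Using the shoelace formula, 2A = |((-8)·1 − (-4)·(-6)) + ((-4)·(-3) − (-3)·1) + ((-3)·(-6) − (-8)·(-3))| = 23, so the area is 23/2.
Along each edge there are gcd(|Δx|,|Δy|)+1 lattice points, so counting each shared vertex once the boundary has gcd(4,7) + gcd(1,4) + gcd(5,3) = 1+1+1 = 3.
Scaling by 4 multiplies the area by 4² = 16 (so the new area is 184) and multiplies the boundary lattice-point count by 4, giving 12.
By Pick's theorem, the interior count of the dilated polygon is 184 − 12/2 + 1 = 179.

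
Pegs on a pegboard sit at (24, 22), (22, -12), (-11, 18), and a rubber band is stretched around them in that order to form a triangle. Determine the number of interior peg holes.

By the shoelace formula, twice the signed area is |[24·(-12) − 22·22] + [22·18 − (-11)·(-12)] + [(-11)·22 − 24·18]| = 1182, so the area is 591.
The number of boundary lattice points is Σ gcd(|Δx|,|Δy|) = gcd(2,34) + gcd(33,30) + gcd(35,4) = 2+3+1 = 6.
By Pick's theorem A = I + B/2 − 1, so I = 591 − 6/2 + 1 = 589.

589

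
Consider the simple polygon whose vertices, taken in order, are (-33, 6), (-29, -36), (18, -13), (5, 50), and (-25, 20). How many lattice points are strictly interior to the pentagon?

2589

Using the shoelace formula, 2A = |((-33)·(-36) − (-29)·6) + ((-29)·(-13) − 18·(-36)) + (18·50 − 5·(-13)) + (5·20 − (-25)·50) + ((-25)·6 − (-33)·20)| = 5212, so the area is 2606.
The number of boundary lattice points is Σ gcd(|Δx|,|Δy|) = gcd(4,42) + gcd(47,23) + gcd(13,63) + gcd(30,30) + gcd(8,14) = 2+1+1+30+2 = 36.
By Pick's theorem A = I + B/2 − 1, so I = 2606 − 36/2 + 1 = 2589.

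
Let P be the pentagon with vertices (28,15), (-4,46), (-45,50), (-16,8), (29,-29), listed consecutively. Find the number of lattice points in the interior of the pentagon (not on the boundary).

Using the shoelace formula, 2A = |[28·46 − (-4)·15] + [(-4)·50 − (-45)·46] + [(-45)·8 − (-16)·50] + [(-16)·(-29) − 29·8] + [29·15 − 28·(-29)]| = 5137, so the area is 2568.5.
Summing gcd(|Δx|,|Δy|) over the edges gives the boundary count: gcd(32,31) + gcd(41,4) + gcd(29,42) + gcd(45,37) + gcd(1,44) = 1+1+1+1+1 = 5.
Pick's theorem gives I = A − B/2 + 1 = 2568.5 − 5/2 + 1 = 2567.

2567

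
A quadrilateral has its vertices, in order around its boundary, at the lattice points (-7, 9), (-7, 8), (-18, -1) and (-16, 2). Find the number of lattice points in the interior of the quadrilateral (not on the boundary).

The shoelace formula gives twice the area as |[(-7)·8 − (-7)·9] + [(-7)·(-1) − (-18)·8] + [(-18)·2 − (-16)·(-1)] + [(-16)·9 − (-7)·2]| = 24, so the area is 12.
Along each edge there are gcd(|Δx|,|Δy|)+1 lattice points, so counting each shared vertex once the boundary has gcd(0,1) + gcd(11,9) + gcd(2,3) + gcd(9,7) = 1+1+1+1 = 4.
By Pick's theorem A = I + B/2 − 1, so I = 12 − 4/2 + 1 = 11.

11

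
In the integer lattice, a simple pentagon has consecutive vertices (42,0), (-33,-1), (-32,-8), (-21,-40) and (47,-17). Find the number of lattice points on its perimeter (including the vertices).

Along each edge there are gcd(|Δx|,|Δy|)+1 lattice points, so counting each shared vertex once the boundary has gcd(75,1) + gcd(1,7) + gcd(11,32) + gcd(68,23) + gcd(5,17) = 1+1+1+1+1 = 5.

5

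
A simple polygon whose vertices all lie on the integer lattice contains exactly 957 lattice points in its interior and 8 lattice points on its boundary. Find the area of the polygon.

By Pick's theorem, A = I + B/2 − 1 = 957 + 8/2 − 1 = 960.

960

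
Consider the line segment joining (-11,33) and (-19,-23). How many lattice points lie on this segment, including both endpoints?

9

The number of lattice points on a segment between lattice points is gcd(|Δx|,|Δy|) + 1 = gcd(8,56) + 1 = 8 + 1 = 9.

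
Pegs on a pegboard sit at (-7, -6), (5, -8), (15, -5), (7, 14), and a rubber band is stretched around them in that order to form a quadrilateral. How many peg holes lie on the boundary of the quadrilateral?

6

The number of boundary lattice points is Σ gcd(|Δx|,|Δy|) = gcd(12,2) + gcd(10,3) + gcd(8,19) + gcd(14,20) = 2+1+1+2 = 6.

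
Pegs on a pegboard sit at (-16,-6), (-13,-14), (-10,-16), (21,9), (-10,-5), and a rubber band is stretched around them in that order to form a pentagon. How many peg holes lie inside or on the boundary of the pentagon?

216

The shoelace formula gives twice the area as |((-16)·(-14) − (-13)·(-6)) + ((-13)·(-16) − (-10)·(-14)) + ((-10)·9 − 21·(-16)) + (21·(-5) − (-10)·9) + ((-10)·(-6) − (-16)·(-5))| = 425, so the area is 212.5.
The number of boundary lattice points is Σ gcd(|Δx|,|Δy|) = gcd(3,8) + gcd(3,2) + gcd(31,25) + gcd(31,14) + gcd(6,1) = 1+1+1+1+1 = 5.
Pick's theorem gives I = A − B/2 + 1 = 212.5 − 5/2 + 1 = 211, so the closed region contains I + B = 211 + 5 = 216 lattice points.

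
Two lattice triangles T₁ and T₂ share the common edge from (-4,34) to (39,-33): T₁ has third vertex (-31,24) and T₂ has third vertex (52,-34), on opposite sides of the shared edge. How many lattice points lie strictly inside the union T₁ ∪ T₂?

1531

The union is the simple quadrilateral with vertices (-4,34), (-31,24), (39,-33), (52,-34) in order.
Using the shoelace formula, 2A = |((-4)·24 − (-31)·34) + ((-31)·(-33) − 39·24) + (39·(-34) − 52·(-33)) + (52·34 − (-4)·(-34))| = 3067, so the area is 1533.5.
The number of boundary lattice points is Σ gcd(|Δx|,|Δy|) = gcd(27,10) + gcd(70,57) + gcd(13,1) + gcd(56,68) = 1+1+1+4 = 7.
By Pick's theorem I = A − B/2 + 1 = 1533.5 − 7/2 + 1 = 1531.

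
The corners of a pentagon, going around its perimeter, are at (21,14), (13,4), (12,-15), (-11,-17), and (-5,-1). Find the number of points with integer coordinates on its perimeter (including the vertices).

Summing gcd(|Δx|,|Δy|) over the edges gives the boundary count: gcd(8,10) + gcd(1,19) + gcd(23,2) + gcd(6,16) + gcd(26,15) = 2+1+1+2+1 = 7.

7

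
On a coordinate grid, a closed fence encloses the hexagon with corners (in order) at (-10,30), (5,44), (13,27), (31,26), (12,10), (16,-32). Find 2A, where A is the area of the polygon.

Using the shoelace formula, 2A = |((-10)·44 − 5·30) + (5·27 − 13·44) + (13·26 − 31·27) + (31·10 − 12·26) + (12·(-32) − 16·10) + (16·30 − (-10)·(-32))| = 1912, so the area is 956.

1912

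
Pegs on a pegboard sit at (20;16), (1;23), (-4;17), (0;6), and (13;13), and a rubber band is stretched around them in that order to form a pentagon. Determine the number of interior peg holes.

198

Using the shoelace formula, 2A = |[20·23 − 1·16] + [1·17 − (-4)·23] + [(-4)·6 − 0·17] + [0·13 − 13·6] + [13·16 − 20·13]| = 399, so the area is 199.5.
Summing gcd(|Δx|,|Δy|) over the edges gives the boundary count: gcd(19,7) + gcd(5,6) + gcd(4,11) + gcd(13,7) + gcd(7,3) = 1+1+1+1+1 = 5.
Pick's theorem gives I = A − B/2 + 1 = 199.5 − 5/2 + 1 = 198.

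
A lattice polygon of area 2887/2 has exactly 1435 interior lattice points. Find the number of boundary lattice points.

Pick's theorem gives A = I + B/2 − 1, so B = 2(A − I + 1) = 2(2887/2 − 1435 + 1) = 19.

19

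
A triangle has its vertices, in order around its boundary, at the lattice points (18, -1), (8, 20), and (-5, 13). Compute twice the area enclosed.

The shoelace formula gives twice the area as |[18·20 − 8·(-1)] + [8·13 − (-5)·20] + [(-5)·(-1) − 18·13]| = 343, so the area is 343/2.

343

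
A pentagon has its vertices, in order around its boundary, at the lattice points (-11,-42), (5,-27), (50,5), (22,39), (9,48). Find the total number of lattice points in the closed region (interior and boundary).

2297

Using the shoelace formula, 2A = |((-11)·(-27) − 5·(-42)) + (5·5 − 50·(-27)) + (50·39 − 22·5) + (22·48 − 9·39) + (9·(-42) − (-11)·48)| = 4577, so the area is 4577/2.
Summing gcd(|Δx|,|Δy|) over the edges gives the boundary count: gcd(16,15) + gcd(45,32) + gcd(28,34) + gcd(13,9) + gcd(20,90) = 1+1+2+1+10 = 15.
Pick's theorem gives I = A − B/2 + 1 = 4577/2 − 15/2 + 1 = 2282, so the closed region contains I + B = 2282 + 15 = 2297 lattice points.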